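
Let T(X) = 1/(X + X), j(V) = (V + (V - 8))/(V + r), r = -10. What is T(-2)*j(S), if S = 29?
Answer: -25/38 ≈ -0.65790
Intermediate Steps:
j(V) = (-8 + 2*V)/(-10 + V) (j(V) = (V + (V - 8))/(V - 10) = (V + (-8 + V))/(-10 + V) = (-8 + 2*V)/(-10 + V))
T(X) = 1/(2*X)
T(-2)*j(S) = ((½)/(-2))*(2*(-4 + 29)/(-10 + 29)) = ((½)*(-½))*(2*25/19) = -25/(2*19) = -¼*50/19 = -25/38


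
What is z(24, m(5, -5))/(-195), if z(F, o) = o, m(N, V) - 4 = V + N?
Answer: -4/195 ≈ -0.020513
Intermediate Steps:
m(N, V) = 4 + N + V (m(N, V) = 4 + (V + N) = 4 + (N + V) = 4 + N + V)
z(24, m(5, -5))/(-195) = (4 + 5 - 5)/(-195) = 4*(-1/195) = -4/195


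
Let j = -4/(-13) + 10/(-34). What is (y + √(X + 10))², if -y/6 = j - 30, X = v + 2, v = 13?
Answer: 1670111689/48841 ≈ 34195.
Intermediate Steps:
j = 3/221 (j = -4*(-1/13) + 10*(-1/34) = 4/13 - 5/17 = 3/221 ≈ 0.013575)
X = 15 (X = 13 + 2 = 15)
y = 39762/221 (y = -6*(3/221 - 30) = -6*(-6627/221) = 39762/221 ≈ 179.92)
(y + √(X + 10))² = (39762/221 + √(15 + 10))² = (39762/221 + √25)² = (39762/221 + 5)² = (40867/221)² = 1670111689/48841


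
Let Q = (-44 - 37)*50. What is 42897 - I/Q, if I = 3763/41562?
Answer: 7220684715463/168326100 ≈ 42897.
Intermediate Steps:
I = 3763/41562 (I = 3763*(1/41562) = 3763/41562 ≈ 0.090539)
Q = -4050 (Q = -81*50 = -4050)
42897 - I/Q = 42897 - 3763/(41562*(-4050)) = 42897 - 3763*(-1)/(41562*4050) = 42897 - 1*(-3763/168326100) = 42897 + 3763/168326100 = 7220684715463/168326100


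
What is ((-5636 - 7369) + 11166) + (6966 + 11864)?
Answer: 16991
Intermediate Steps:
((-5636 - 7369) + 11166) + (6966 + 11864) = (-13005 + 11166) + 18830 = -1839 + 18830 = 16991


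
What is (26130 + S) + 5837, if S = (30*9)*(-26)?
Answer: 24947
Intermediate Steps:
S = -7020 (S = 270*(-26) = -7020)
(26130 + S) + 5837 = (26130 - 7020) + 5837 = 19110 + 5837 = 24947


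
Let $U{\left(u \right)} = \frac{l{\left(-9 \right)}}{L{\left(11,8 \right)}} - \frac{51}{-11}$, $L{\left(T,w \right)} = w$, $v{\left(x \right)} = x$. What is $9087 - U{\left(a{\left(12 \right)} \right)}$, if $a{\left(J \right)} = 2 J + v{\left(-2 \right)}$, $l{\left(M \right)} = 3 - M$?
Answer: $\frac{199779}{22} \approx 9080.9$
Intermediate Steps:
$a{\left(J \right)} = -2 + 2 J$ ($a{\left(J \right)} = 2 J - 2 = -2 + 2 J$)
$U{\left(u \right)} = \frac{135}{22}$ ($U{\left(u \right)} = \frac{3 - -9}{8} - \frac{51}{-11} = \left(3 + 9\right) \frac{1}{8} - - \frac{51}{11} = 12 \cdot \frac{1}{8} + \frac{51}{11} = \frac{3}{2} + \frac{51}{11} = \frac{135}{22}$)
$9087 - U{\left(a{\left(12 \right)} \right)} = 9087 - \frac{135}{22} = \frac{199779}{22}$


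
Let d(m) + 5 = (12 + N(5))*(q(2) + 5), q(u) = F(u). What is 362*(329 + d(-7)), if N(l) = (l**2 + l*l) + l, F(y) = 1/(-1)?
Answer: 214304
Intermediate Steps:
F(y) = -1
N(l) = l + 2*l**2 (N(l) = (l**2 + l**2) + l = 2*l**2 + l = l + 2*l**2)
q(u) = -1
d(m) = 263 (d(m) = -5 + (12 + 5*(1 + 2*5))*(-1 + 5) = -5 + (12 + 5*(1 + 10))*4 = -5 + (12 + 5*11)*4 = -5 + (12 + 55)*4 = -5 + 67*4 = -5 + 268 = 263)
362*(329 + d(-7)) = 362*(329 + 263) = 362*592 = 214304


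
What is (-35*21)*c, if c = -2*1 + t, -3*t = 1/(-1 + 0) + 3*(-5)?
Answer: -2450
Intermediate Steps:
t = 16/3 (t = -(1/(-1 + 0) + 3*(-5))/3 = -(1/(-1) - 15)/3 = -(-1 - 15)/3 = -⅓*(-16) = 16/3 ≈ 5.3333)
c = 10/3 (c = -2*1 + 16/3 = -2 + 16/3 = 10/3 ≈ 3.3333)
(-35*21)*c = -35*21*(10/3) = -735*10/3 = -2450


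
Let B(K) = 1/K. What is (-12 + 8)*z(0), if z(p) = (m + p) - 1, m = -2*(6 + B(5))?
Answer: 268/5 ≈ 53.600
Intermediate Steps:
m = -62/5 (m = -2*(6 + 1/5) = -2*(6 + ⅕) = -2*31/5 = -62/5 ≈ -12.400)
z(p) = -67/5 + p (z(p) = (-62/5 + p) - 1 = -67/5 + p)
(-12 + 8)*z(0) = (-12 + 8)*(-67/5 + 0) = -4*(-67/5) = 268/5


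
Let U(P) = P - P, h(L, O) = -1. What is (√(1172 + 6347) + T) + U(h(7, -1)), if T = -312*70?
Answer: -21840 + √7519 ≈ -21753.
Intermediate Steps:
U(P) = 0
T = -21840
(√(1172 + 6347) + T) + U(h(7, -1)) = (√(1172 + 6347) - 21840) + 0 = (√7519 - 21840) + 0 = (-21840 + √7519) + 0 = -21840 + √7519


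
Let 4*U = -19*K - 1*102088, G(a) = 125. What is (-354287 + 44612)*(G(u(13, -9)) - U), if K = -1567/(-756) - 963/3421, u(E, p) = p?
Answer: -27396834031684525/3448368 ≈ -7.9449e+9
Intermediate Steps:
K = 4632679/2586276 (K = -1567*(-1/756) - 963*1/3421 = 1567/756 - 963/3421 = 4632679/2586276 ≈ 1.7913)
U = -264115765189/10345104 (U = (-19*4632679/2586276 - 1*102088)/4 = (-88020901/2586276 - 102088)/4 = (¼)*(-264115765189/2586276) = -264115765189/10345104 ≈ -25531.)
(-354287 + 44612)*(G(u(13, -9)) - U) = (-354287 + 44612)*(125 - 1*(-264115765189/10345104)) = -309675*(125 + 264115765189/10345104) = -309675*265408903189/10345104 = -27396834031684525/3448368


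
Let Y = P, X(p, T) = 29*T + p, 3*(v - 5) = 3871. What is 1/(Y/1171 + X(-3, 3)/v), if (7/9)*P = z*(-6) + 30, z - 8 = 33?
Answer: -15926771/2744370 ≈ -5.8034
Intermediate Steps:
z = 41 (z = 8 + 33 = 41)
v = 3886/3 (v = 5 + (⅓)*3871 = 5 + 3871/3 = 3886/3 ≈ 1295.3)
X(p, T) = p + 29*T
P = -1944/7 (P = 9*(41*(-6) + 30)/7 = 9*(-246 + 30)/7 = (9/7)*(-216) = -1944/7 ≈ -277.71)
Y = -1944/7 ≈ -277.71
1/(Y/1171 + X(-3, 3)/v) = 1/(-1944/7/1171 + (-3 + 29*3)/(3886/3)) = 1/(-1944/7*1/1171 + (-3 + 87)*(3/3886)) = 1/(-1944/8197 + 84*(3/3886)) = 1/(-1944/8197 + 126/1943) = 1/(-2744370/15926771) = -15926771/2744370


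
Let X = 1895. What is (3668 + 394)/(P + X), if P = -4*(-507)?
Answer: 4062/3923 ≈ 1.0354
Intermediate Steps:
P = 2028
(3668 + 394)/(P + X) = (3668 + 394)/(2028 + 1895) = 4062/3923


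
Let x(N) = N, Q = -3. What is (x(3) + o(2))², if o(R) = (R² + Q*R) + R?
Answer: 9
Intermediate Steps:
o(R) = R² - 2*R (o(R) = (R² - 3*R) + R = R² - 2*R)
(x(3) + o(2))² = (3 + 2*(-2 + 2))² = (3 + 2*0)² = (3 + 0)² = 3² = 9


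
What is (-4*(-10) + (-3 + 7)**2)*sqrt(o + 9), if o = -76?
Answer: 56*I*sqrt(67) ≈ 458.38*I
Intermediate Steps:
(-4*(-10) + (-3 + 7)**2)*sqrt(o + 9) = (-4*(-10) + (-3 + 7)**2)*sqrt(-76 + 9) = (40 + 4**2)*sqrt(-67) = (40 + 16)*(I*sqrt(67)) = 56*(I*sqrt(67)) = 56*I*sqrt(67)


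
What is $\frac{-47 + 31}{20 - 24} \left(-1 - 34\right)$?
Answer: $-140$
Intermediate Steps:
$\frac{-47 + 31}{20 - 24} \left(-1 - 34\right) = - \frac{16}{-4} \left(-35\right) = \left(-16\right) \left(- \frac{1}{4}\right) \left(-35\right) = 4 \left(-35\right) = -140$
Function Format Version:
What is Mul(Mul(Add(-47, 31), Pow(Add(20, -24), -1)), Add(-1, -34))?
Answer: -140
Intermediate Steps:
Mul(Mul(Add(-47, 31), Pow(Add(20, -24), -1)), Add(-1, -34)) = Mul(Mul(-16, Pow(-4, -1)), -35) = Mul(Mul(-16, Rational(-1, 4)), -35) = Mul(4, -35) = -140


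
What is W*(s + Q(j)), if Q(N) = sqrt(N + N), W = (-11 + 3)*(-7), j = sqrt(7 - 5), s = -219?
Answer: -12264 + 56*2**(3/4) ≈ -12170.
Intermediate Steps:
j = sqrt(2) ≈ 1.4142
W = 56 (W = -8*(-7) = 56)
Q(N) = sqrt(2)*sqrt(N) (Q(N) = sqrt(2*N) = sqrt(2)*sqrt(N))
W*(s + Q(j)) = 56*(-219 + sqrt(2)*sqrt(sqrt(2))) = 56*(-219 + sqrt(2)*2**(1/4)) = 56*(-219 + 2**(3/4)) = -12264 + 56*2**(3/4)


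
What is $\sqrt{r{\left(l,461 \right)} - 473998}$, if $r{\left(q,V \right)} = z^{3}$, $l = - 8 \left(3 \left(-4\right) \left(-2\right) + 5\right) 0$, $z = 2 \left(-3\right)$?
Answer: $13 i \sqrt{2806} \approx 688.63 i$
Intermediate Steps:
$z = -6$
$l = 0$ ($l = - 8 \left(\left(-12\right) \left(-2\right) + 5\right) 0 = - 8 \left(24 + 5\right) 0 = \left(-8\right) 29 \cdot 0 = \left(-232\right) 0 = 0$)
$r{\left(q,V \right)} = -216$ ($r{\left(q,V \right)} = \left(-6\right)^{3} = -216$)
$\sqrt{r{\left(l,461 \right)} - 473998} = \sqrt{-216 - 473998} = \sqrt{-474214} = 13 i \sqrt{2806}$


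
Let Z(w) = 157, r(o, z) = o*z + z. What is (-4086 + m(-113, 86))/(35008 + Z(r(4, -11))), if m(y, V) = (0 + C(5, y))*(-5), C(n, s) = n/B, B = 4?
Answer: -16369/140660 ≈ -0.11637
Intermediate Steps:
r(o, z) = z + o*z
C(n, s) = n/4
m(y, V) = -25/4 (m(y, V) = (0 + (¼)*5)*(-5) = (0 + 5/4)*(-5) = (5/4)*(-5) = -25/4)
(-4086 + m(-113, 86))/(35008 + Z(r(4, -11))) = (-4086 - 25/4)/(35008 + 157) = -16369/4/35165 = -16369/4*1/35165 = -16369/140660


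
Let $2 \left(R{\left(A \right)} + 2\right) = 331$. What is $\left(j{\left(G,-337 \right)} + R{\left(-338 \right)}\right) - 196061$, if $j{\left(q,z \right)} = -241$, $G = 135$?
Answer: $- \frac{392277}{2} \approx -1.9614 \cdot 10^{5}$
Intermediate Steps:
$R{\left(A \right)} = \frac{327}{2}$ ($R{\left(A \right)} = -2 + \frac{1}{2} \cdot 331 = -2 + \frac{331}{2} = \frac{327}{2}$)
$\left(j{\left(G,-337 \right)} + R{\left(-338 \right)}\right) - 196061 = \left(-241 + \frac{327}{2}\right) - 196061 = - \frac{155}{2} - 196061 = - \frac{392277}{2}$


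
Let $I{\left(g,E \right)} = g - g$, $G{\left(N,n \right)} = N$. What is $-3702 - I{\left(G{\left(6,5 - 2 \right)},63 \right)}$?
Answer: $-3702$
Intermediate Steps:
$I{\left(g,E \right)} = 0$
$-3702 - I{\left(G{\left(6,5 - 2 \right)},63 \right)} = -3702 - 0 = -3702 + 0 = -3702$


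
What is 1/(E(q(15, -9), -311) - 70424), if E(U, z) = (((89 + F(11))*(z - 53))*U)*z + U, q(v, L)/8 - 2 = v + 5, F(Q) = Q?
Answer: 1/1992320152 ≈ 5.0193e-10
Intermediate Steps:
q(v, L) = 56 + 8*v (q(v, L) = 16 + 8*(v + 5) = 16 + 8*(5 + v) = 16 + (40 + 8*v) = 56 + 8*v)
E(U, z) = U + U*z*(-5300 + 100*z) (E(U, z) = (((89 + 11)*(z - 53))*U)*z + U = ((100*(-53 + z))*U)*z + U = ((-5300 + 100*z)*U)*z + U = (U*(-5300 + 100*z))*z + U = U*z*(-5300 + 100*z) + U = U + U*z*(-5300 + 100*z))
1/(E(q(15, -9), -311) - 70424) = 1/((56 + 8*15)*(1 - 5300*(-311) + 100*(-311)**2) - 70424) = 1/((56 + 120)*(1 + 1648300 + 100*96721) - 70424) = 1/(176*(1 + 1648300 + 9672100) - 70424) = 1/(176*11320401 - 70424) = 1/(1992390576 - 70424) = 1/1992320152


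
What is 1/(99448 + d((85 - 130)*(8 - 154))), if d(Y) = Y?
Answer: 1/106018 ≈ 9.4324e-6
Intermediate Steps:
1/(99448 + d((85 - 130)*(8 - 154))) = 1/(99448 + (85 - 130)*(8 - 154)) = 1/(99448 - 45*(-146)) = 1/(99448 + 6570) = 1/106018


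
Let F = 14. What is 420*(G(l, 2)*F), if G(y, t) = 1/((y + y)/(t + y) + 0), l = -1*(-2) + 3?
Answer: 4116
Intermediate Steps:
l = 5 (l = 2 + 3 = 5)
G(y, t) = (t + y)/(2*y) (G(y, t) = 1/((2*y)/(t + y) + 0) = 1/(2*y/(t + y) + 0) = 1/(2*y/(t + y)) = (t + y)/(2*y))
420*(G(l, 2)*F) = 420*(((½)*(2 + 5)/5)*14) = 420*(((½)*(⅕)*7)*14) = 420*((7/10)*14) = 420*(49/5) = 4116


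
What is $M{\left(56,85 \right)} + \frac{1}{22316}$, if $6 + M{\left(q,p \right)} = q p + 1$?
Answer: $\frac{106112581}{22316} \approx 4755.0$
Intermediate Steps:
$M{\left(q,p \right)} = -5 + p q$ ($M{\left(q,p \right)} = -6 + \left(q p + 1\right) = -6 + \left(p q + 1\right) = -6 + \left(1 + p q\right) = -5 + p q$)
$M{\left(56,85 \right)} + \frac{1}{22316} = \left(-5 + 85 \cdot 56\right) + \frac{1}{22316} = \left(-5 + 4760\right) + \frac{1}{22316} = 4755 + \frac{1}{22316} = \frac{106112581}{22316}$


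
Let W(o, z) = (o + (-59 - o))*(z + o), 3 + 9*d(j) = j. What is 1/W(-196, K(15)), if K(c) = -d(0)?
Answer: 3/34633 ≈ 8.6623e-5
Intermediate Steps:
d(j) = -⅓ + j/9
K(c) = ⅓ (K(c) = -(-⅓ + (⅑)*0) = -(-⅓ + 0) = -1*(-⅓) = ⅓)
W(o, z) = -59*o - 59*z (W(o, z) = -59*(o + z) = -59*o - 59*z)
1/W(-196, K(15)) = 1/(-59*(-196) - 59*⅓) = 1/(11564 - 59/3) = 1/(34633/3) = 3/34633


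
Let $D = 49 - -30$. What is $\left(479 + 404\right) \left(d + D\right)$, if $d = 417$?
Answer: $437968$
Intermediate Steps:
$D = 79$ ($D = 49 + 30 = 79$)
$\left(479 + 404\right) \left(d + D\right) = \left(479 + 404\right) \left(417 + 79\right) = 883 \cdot 496 = 437968$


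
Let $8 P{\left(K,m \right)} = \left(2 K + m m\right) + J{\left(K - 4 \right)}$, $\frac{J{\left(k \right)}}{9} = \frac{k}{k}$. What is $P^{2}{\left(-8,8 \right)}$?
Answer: $\frac{3249}{64} \approx 50.766$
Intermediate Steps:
$J{\left(k \right)} = 9$ ($J{\left(k \right)} = 9 \frac{k}{k} = 9 \cdot 1 = 9$)
$P{\left(K,m \right)} = \frac{9}{8} + \frac{K}{4} + \frac{m^{2}}{8}$ ($P{\left(K,m \right)} = \frac{\left(2 K + m m\right) + 9}{8} = \frac{\left(2 K + m^{2}\right) + 9}{8} = \frac{\left(m^{2} + 2 K\right) + 9}{8} = \frac{9 + m^{2} + 2 K}{8} = \frac{9}{8} + \frac{K}{4} + \frac{m^{2}}{8}$)
$P^{2}{\left(-8,8 \right)} = \left(\frac{9}{8} + \frac{1}{4} \left(-8\right) + \frac{8^{2}}{8}\right)^{2} = \left(\frac{9}{8} - 2 + \frac{1}{8} \cdot 64\right)^{2} = \left(\frac{9}{8} - 2 + 8\right)^{2} = \left(\frac{57}{8}\right)^{2} = \frac{3249}{64}$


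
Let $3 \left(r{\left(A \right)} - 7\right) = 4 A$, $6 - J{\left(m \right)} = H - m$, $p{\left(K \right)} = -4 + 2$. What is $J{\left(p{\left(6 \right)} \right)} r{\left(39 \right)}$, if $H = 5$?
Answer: $-59$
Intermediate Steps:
$p{\left(K \right)} = -2$
$J{\left(m \right)} = 1 + m$ ($J{\left(m \right)} = 6 - \left(5 - m\right) = 6 + \left(-5 + m\right) = 1 + m$)
$r{\left(A \right)} = 7 + \frac{4 A}{3}$
$J{\left(p{\left(6 \right)} \right)} r{\left(39 \right)} = \left(1 - 2\right) \left(7 + \frac{4}{3} \cdot 39\right) = - (7 + 52) = \left(-1\right) 59 = -59$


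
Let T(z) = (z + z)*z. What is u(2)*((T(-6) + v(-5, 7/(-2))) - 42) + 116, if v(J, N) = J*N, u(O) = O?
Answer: 211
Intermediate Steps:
T(z) = 2*z² (T(z) = (2*z)*z = 2*z²)
u(2)*((T(-6) + v(-5, 7/(-2))) - 42) + 116 = 2*((2*(-6)² - 35/(-2)) - 42) + 116 = 2*((2*36 - 35*(-1)/2) - 42) + 116 = 2*((72 - 5*(-7/2)) - 42) + 116 = 2*((72 + 35/2) - 42) + 116 = 2*(179/2 - 42) + 116 = 2*(95/2) + 116 = 95 + 116 = 211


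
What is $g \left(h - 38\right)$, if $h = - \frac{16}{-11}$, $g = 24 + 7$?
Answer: $- \frac{12462}{11} \approx -1132.9$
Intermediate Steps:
$g = 31$
$h = \frac{16}{11}$ ($h = \left(-16\right) \left(- \frac{1}{11}\right) = \frac{16}{11} \approx 1.4545$)
$g \left(h - 38\right) = 31 \left(\frac{16}{11} - 38\right) = 31 \left(- \frac{402}{11}\right) = - \frac{12462}{11}$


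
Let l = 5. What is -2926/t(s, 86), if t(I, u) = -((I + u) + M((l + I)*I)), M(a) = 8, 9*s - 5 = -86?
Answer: 2926/85 ≈ 34.424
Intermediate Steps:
s = -9 (s = 5/9 + (1/9)*(-86) = 5/9 - 86/9 = -9)
t(I, u) = -8 - I - u (t(I, u) = -((I + u) + 8) = -(8 + I + u) = -8 - I - u)
-2926/t(s, 86) = -2926/(-8 - 1*(-9) - 1*86) = -2926/(-8 + 9 - 86) = -2926/(-85) = -2926*(-1/85) = 2926/85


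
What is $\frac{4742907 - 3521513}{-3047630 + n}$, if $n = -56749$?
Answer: $- \frac{1221394}{3104379} \approx -0.39344$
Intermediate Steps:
$\frac{4742907 - 3521513}{-3047630 + n} = \frac{4742907 - 3521513}{-3047630 - 56749} = \frac{1221394}{-3104379} = 1221394 \left(- \frac{1}{3104379}\right) = - \frac{1221394}{3104379}$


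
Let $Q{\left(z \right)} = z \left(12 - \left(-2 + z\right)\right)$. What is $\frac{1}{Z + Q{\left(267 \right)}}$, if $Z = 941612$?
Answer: $\frac{1}{874061} \approx 1.1441 \cdot 10^{-6}$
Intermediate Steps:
$Q{\left(z \right)} = z \left(14 - z\right)$
$\frac{1}{Z + Q{\left(267 \right)}} = \frac{1}{941612 + 267 \left(14 - 267\right)} = \frac{1}{941612 + 267 \left(-253\right)} = \frac{1}{941612 - 67551} = \frac{1}{874061}$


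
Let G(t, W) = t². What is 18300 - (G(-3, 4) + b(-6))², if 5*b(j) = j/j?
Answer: 455384/25 ≈ 18215.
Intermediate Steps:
b(j) = ⅕ (b(j) = (j/j)/5 = (⅕)*1 = ⅕)
18300 - (G(-3, 4) + b(-6))² = 18300 - ((-3)² + ⅕)² = 18300 - (9 + ⅕)² = 18300 - (46/5)² = 18300 - 1*2116/25 = 18300 - 2116/25 = 455384/25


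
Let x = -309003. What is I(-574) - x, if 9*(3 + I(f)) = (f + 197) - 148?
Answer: 926825/3 ≈ 3.0894e+5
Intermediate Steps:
I(f) = 22/9 + f/9 (I(f) = -3 + ((f + 197) - 148)/9 = -3 + ((197 + f) - 148)/9 = -3 + (49 + f)/9 = -3 + (49/9 + f/9) = 22/9 + f/9)
I(-574) - x = (22/9 + (1/9)*(-574)) - 1*(-309003) = (22/9 - 574/9) + 309003 = -184/3 + 309003 = 926825/3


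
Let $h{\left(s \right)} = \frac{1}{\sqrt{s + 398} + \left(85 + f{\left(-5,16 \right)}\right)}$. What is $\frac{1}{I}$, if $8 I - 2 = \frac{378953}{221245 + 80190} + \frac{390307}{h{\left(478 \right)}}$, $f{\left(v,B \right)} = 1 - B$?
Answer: $\frac{19860115679528490040}{55700376842617536106926829} - \frac{567431808910913200 \sqrt{219}}{55700376842617536106926829} \approx 2.058 \cdot 10^{-7}$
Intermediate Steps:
$h{\left(s \right)} = \frac{1}{70 + \sqrt{398 + s}}$ ($h{\left(s \right)} = \frac{1}{\sqrt{s + 398} + \left(85 + \left(1 - 16\right)\right)} = \frac{1}{\sqrt{398 + s} + \left(85 + \left(1 - 16\right)\right)} = \frac{1}{\sqrt{398 + s} + \left(85 - 15\right)} = \frac{1}{\sqrt{398 + s} + 70} = \frac{1}{70 + \sqrt{398 + s}}$)
$I = \frac{8235654319973}{2411480} + \frac{390307 \sqrt{219}}{4}$ ($I = \frac{1}{4} + \frac{\frac{378953}{221245 + 80190} + \frac{390307}{\frac{1}{70 + \sqrt{398 + 478}}}}{8} = \frac{1}{4} + \frac{\frac{378953}{301435} + \frac{390307}{\frac{1}{70 + \sqrt{876}}}}{8} = \frac{1}{4} + \frac{378953 \cdot \frac{1}{301435} + \frac{390307}{\frac{1}{70 + 2 \sqrt{219}}}}{8} = \frac{1}{4} + \frac{\frac{378953}{301435} + 390307 \left(70 + 2 \sqrt{219}\right)}{8} = \frac{1}{4} + \frac{\frac{378953}{301435} + \left(27321490 + 780614 \sqrt{219}\right)}{8} = \frac{1}{4} + \frac{\frac{8235653717103}{301435} + 780614 \sqrt{219}}{8} = \frac{1}{4} + \left(\frac{8235653717103}{2411480} + \frac{390307 \sqrt{219}}{4}\right) = \frac{8235654319973}{2411480} + \frac{390307 \sqrt{219}}{4} \approx 4.8592 \cdot 10^{6}$)
$\frac{1}{I} = \frac{1}{\frac{8235654319973}{2411480} + \frac{390307 \sqrt{219}}{4}}$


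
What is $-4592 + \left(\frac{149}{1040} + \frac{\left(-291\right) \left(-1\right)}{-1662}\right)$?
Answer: $- \frac{1322872527}{288080} \approx -4592.0$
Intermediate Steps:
$-4592 + \left(\frac{149}{1040} + \frac{\left(-291\right) \left(-1\right)}{-1662}\right) = -4592 + \left(149 \cdot \frac{1}{1040} + 291 \left(- \frac{1}{1662}\right)\right) = -4592 + \left(\frac{149}{1040} - \frac{97}{554}\right) = -4592 - \frac{9167}{288080} = - \frac{1322872527}{288080}$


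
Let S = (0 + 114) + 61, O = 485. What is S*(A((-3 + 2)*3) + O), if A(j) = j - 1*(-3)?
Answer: 84875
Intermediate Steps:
A(j) = 3 + j (A(j) = j + 3 = 3 + j)
S = 175 (S = 114 + 61 = 175)
S*(A((-3 + 2)*3) + O) = 175*((3 + (-3 + 2)*3) + 485) = 175*((3 - 1*3) + 485) = 175*((3 - 3) + 485) = 175*(0 + 485) = 175*485 = 84875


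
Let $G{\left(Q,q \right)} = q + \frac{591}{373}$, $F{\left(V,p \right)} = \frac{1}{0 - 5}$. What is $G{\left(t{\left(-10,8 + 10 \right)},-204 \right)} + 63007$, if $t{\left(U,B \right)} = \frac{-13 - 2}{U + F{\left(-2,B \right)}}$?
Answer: $\frac{23426110}{373} \approx 62805.0$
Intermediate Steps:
$F{\left(V,p \right)} = - \frac{1}{5}$ ($F{\left(V,p \right)} = \frac{1}{-5} = - \frac{1}{5}$)
$t{\left(U,B \right)} = - \frac{15}{- \frac{1}{5} + U}$ ($t{\left(U,B \right)} = \frac{-13 - 2}{U - \frac{1}{5}} = - \frac{15}{- \frac{1}{5} + U}$)
$G{\left(Q,q \right)} = \frac{591}{373} + q$ ($G{\left(Q,q \right)} = q + 591 \cdot \frac{1}{373} = q + \frac{591}{373} = \frac{591}{373} + q$)
$G{\left(t{\left(-10,8 + 10 \right)},-204 \right)} + 63007 = \left(\frac{591}{373} - 204\right) + 63007 = - \frac{75501}{373} + 63007 = \frac{23426110}{373}$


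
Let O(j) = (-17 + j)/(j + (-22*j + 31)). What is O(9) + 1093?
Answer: 86351/79 ≈ 1093.1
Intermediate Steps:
O(j) = (-17 + j)/(31 - 21*j) (O(j) = (-17 + j)/(j + (31 - 22*j)) = (-17 + j)/(31 - 21*j))
O(9) + 1093 = (17 - 1*9)/(-31 + 21*9) + 1093 = (17 - 9)/(-31 + 189) + 1093 = 8/158 + 1093 = (1/158)*8 + 1093 = 4/79 + 1093 = 86351/79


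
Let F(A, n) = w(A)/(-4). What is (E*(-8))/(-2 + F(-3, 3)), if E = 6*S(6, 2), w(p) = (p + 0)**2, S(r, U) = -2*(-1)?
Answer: 384/17 ≈ 22.588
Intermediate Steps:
S(r, U) = 2
w(p) = p**2
F(A, n) = -A**2/4 (F(A, n) = A**2/(-4) = A**2*(-1/4) = -A**2/4)
E = 12 (E = 6*2 = 12)
(E*(-8))/(-2 + F(-3, 3)) = (12*(-8))/(-2 - 1/4*(-3)**2) = -96/(-2 - 1/4*9) = -96/(-2 - 9/4) = -96/(-17/4) = -96*(-4/17) = 384/17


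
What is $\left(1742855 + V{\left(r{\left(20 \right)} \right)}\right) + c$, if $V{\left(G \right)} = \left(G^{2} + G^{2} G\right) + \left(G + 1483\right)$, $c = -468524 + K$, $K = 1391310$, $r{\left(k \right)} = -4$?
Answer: $2667072$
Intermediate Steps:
$c = 922786$ ($c = -468524 + 1391310 = 922786$)
$V{\left(G \right)} = 1483 + G + G^{2} + G^{3}$ ($V{\left(G \right)} = \left(G^{2} + G^{3}\right) + \left(1483 + G\right) = 1483 + G + G^{2} + G^{3}$)
$\left(1742855 + V{\left(r{\left(20 \right)} \right)}\right) + c = \left(1742855 + \left(1483 - 4 + \left(-4\right)^{2} + \left(-4\right)^{3}\right)\right) + 922786 = \left(1742855 + \left(1483 - 4 + 16 - 64\right)\right) + 922786 = \left(1742855 + 1431\right) + 922786 = 1744286 + 922786 = 2667072$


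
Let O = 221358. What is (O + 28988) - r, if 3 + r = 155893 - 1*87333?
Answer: 181789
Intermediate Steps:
r = 68557 (r = -3 + (155893 - 1*87333) = -3 + (155893 - 87333) = -3 + 68560 = 68557)
(O + 28988) - r = (221358 + 28988) - 1*68557 = 250346 - 68557 = 181789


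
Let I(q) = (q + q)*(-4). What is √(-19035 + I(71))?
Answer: I*√19603 ≈ 140.01*I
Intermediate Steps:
I(q) = -8*q (I(q) = (2*q)*(-4) = -8*q)
√(-19035 + I(71)) = √(-19035 - 8*71) = √(-19035 - 568) = √(-19603) = I*√19603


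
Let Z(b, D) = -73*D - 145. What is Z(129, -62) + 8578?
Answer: 12959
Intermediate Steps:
Z(b, D) = -145 - 73*D
Z(129, -62) + 8578 = (-145 - 73*(-62)) + 8578 = (-145 + 4526) + 8578 = 4381 + 8578 = 12959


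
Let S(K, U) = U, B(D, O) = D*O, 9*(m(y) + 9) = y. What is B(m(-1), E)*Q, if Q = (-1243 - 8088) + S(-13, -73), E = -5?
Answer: -3855640/9 ≈ -4.2840e+5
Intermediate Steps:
m(y) = -9 + y/9
Q = -9404 (Q = (-1243 - 8088) - 73 = -9331 - 73 = -9404)
B(m(-1), E)*Q = ((-9 + (1/9)*(-1))*(-5))*(-9404) = ((-9 - 1/9)*(-5))*(-9404) = -82/9*(-5)*(-9404) = (410/9)*(-9404) = -3855640/9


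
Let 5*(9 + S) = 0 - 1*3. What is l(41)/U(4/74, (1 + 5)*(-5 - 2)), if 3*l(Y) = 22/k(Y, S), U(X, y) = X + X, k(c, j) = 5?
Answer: 407/30 ≈ 13.567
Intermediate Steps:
S = -48/5 (S = -9 + (0 - 1*3)/5 = -9 + (0 - 3)/5 = -9 + (⅕)*(-3) = -9 - ⅗ = -48/5 ≈ -9.6000)
U(X, y) = 2*X
l(Y) = 22/15 (l(Y) = (22/5)/3 = (22*(⅕))/3 = (⅓)*(22/5) = 22/15)
l(41)/U(4/74, (1 + 5)*(-5 - 2)) = 22/(15*((2*(4/74)))) = 22/(15*((2*(4*(1/74))))) = 22/(15*((2*(2/37)))) = 22/(15*(4/37)) = (22/15)*(37/4) = 407/30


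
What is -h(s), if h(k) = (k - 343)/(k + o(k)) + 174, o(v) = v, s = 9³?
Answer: -127039/729 ≈ -174.26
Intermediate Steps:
s = 729
h(k) = 174 + (-343 + k)/(2*k) (h(k) = (k - 343)/(k + k) + 174 = (-343 + k)/((2*k)) + 174 = (-343 + k)*(1/(2*k)) + 174 = (-343 + k)/(2*k) + 174 = 174 + (-343 + k)/(2*k))
-h(s) = -(-343 + 349*729)/(2*729) = -(-343 + 254421)/(2*729) = -254078/(2*729) = -1*127039/729 = -127039/729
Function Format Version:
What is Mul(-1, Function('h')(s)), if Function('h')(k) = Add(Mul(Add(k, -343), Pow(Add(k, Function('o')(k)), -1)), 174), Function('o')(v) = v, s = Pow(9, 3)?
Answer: Rational(-127039, 729) ≈ -174.26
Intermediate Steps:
s = 729
Function('h')(k) = Add(174, Mul(Rational(1, 2), Pow(k, -1), Add(-343, k))) (Function('h')(k) = Add(Mul(Add(k, -343), Pow(Add(k, k), -1)), 174) = Add(Mul(Add(-343, k), Pow(Mul(2, k), -1)), 174) = Add(Mul(Add(-343, k), Mul(Rational(1, 2), Pow(k, -1))), 174) = Add(Mul(Rational(1, 2), Pow(k, -1), Add(-343, k)), 174) = Add(174, Mul(Rational(1, 2), Pow(k, -1), Add(-343, k))))
Mul(-1, Function('h')(s)) = Mul(-1, Mul(Rational(1, 2), Pow(729, -1), Add(-343, Mul(349, 729)))) = Mul(-1, Mul(Rational(1, 2), Rational(1, 729), Add(-343, 254421))) = Mul(-1, Mul(Rational(1, 2), Rational(1, 729), 254078)) = Mul(-1, Rational(127039, 729)) = Rational(-127039, 729)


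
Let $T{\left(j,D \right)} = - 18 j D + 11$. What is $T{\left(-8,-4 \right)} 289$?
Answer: $-163285$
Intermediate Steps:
$T{\left(j,D \right)} = 11 - 18 D j$ ($T{\left(j,D \right)} = - 18 D j + 11 = 11 - 18 D j$)
$T{\left(-8,-4 \right)} 289 = \left(11 - \left(-72\right) \left(-8\right)\right) 289 = \left(11 - 576\right) 289 = \left(-565\right) 289 = -163285$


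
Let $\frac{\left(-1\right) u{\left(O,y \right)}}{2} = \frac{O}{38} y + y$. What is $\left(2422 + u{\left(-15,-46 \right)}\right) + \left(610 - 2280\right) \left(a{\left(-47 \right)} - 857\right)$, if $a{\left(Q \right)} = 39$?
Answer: $\frac{26002216}{19} \approx 1.3685 \cdot 10^{6}$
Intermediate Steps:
$u{\left(O,y \right)} = - 2 y - \frac{O y}{19}$ ($u{\left(O,y \right)} = - 2 \left(\frac{O}{38} y + y\right) = - 2 \left(\frac{O y}{38} + y\right) = - 2 \left(y + \frac{O y}{38}\right) = - 2 y - \frac{O y}{19}$)
$\left(2422 + u{\left(-15,-46 \right)}\right) + \left(610 - 2280\right) \left(a{\left(-47 \right)} - 857\right) = \left(2422 - - \frac{46 \left(38 - 15\right)}{19}\right) + \left(610 - 2280\right) \left(39 - 857\right) = \left(2422 - \left(- \frac{46}{19}\right) 23\right) - -1366060 = \left(2422 + \frac{1058}{19}\right) + 1366060 = \frac{47076}{19} + 1366060 = \frac{26002216}{19}$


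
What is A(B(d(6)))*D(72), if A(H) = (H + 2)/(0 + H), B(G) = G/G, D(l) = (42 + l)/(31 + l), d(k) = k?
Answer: 342/103 ≈ 3.3204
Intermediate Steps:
D(l) = (42 + l)/(31 + l)
B(G) = 1
A(H) = (2 + H)/H
A(B(d(6)))*D(72) = ((2 + 1)/1)*((42 + 72)/(31 + 72)) = (1*3)*(114/103) = 3*((1/103)*114) = 3*(114/103) = 342/103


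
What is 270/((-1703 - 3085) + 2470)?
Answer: -135/1159 ≈ -0.11648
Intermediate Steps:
270/((-1703 - 3085) + 2470) = 270/(-4788 + 2470) = 270/(-2318) = 270*(-1/2318) = -135/1159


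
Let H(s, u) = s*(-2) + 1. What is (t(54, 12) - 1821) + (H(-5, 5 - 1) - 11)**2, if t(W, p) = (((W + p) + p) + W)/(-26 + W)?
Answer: -12714/7 ≈ -1816.3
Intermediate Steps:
H(s, u) = 1 - 2*s (H(s, u) = -2*s + 1 = 1 - 2*s)
t(W, p) = (2*W + 2*p)/(-26 + W) (t(W, p) = ((W + 2*p) + W)/(-26 + W) = (2*W + 2*p)/(-26 + W))
(t(54, 12) - 1821) + (H(-5, 5 - 1) - 11)**2 = (2*(54 + 12)/(-26 + 54) - 1821) + ((1 - 2*(-5)) - 11)**2 = (2*66/28 - 1821) + ((1 + 10) - 11)**2 = (2*(1/28)*66 - 1821) + (11 - 11)**2 = (33/7 - 1821) + 0**2 = -12714/7 + 0 = -12714/7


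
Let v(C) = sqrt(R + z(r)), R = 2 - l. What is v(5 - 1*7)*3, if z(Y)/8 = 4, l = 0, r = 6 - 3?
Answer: 3*sqrt(34) ≈ 17.493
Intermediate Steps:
r = 3
z(Y) = 32 (z(Y) = 8*4 = 32)
R = 2 (R = 2 - 1*0 = 2 + 0 = 2)
v(C) = sqrt(34) (v(C) = sqrt(2 + 32) = sqrt(34))
v(5 - 1*7)*3 = sqrt(34)*3 = 3*sqrt(34)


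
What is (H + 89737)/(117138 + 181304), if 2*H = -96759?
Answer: 82715/596884 ≈ 0.13858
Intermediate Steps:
H = -96759/2 (H = (½)*(-96759) = -96759/2 ≈ -48380.)
(H + 89737)/(117138 + 181304) = (-96759/2 + 89737)/(117138 + 181304) = (82715/2)/298442 = (82715/2)*(1/298442) = 82715/596884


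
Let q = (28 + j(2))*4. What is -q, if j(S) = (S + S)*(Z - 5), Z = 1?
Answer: -48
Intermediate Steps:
j(S) = -8*S (j(S) = (S + S)*(1 - 5) = (2*S)*(-4) = -8*S)
q = 48 (q = (28 - 8*2)*4 = (28 - 16)*4 = 12*4 = 48)
-q = -1*48 = -48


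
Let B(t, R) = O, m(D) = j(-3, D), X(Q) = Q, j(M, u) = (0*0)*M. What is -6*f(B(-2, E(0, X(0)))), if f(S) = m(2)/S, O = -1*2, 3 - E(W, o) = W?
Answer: 0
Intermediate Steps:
j(M, u) = 0 (j(M, u) = 0*M = 0)
m(D) = 0
E(W, o) = 3 - W
O = -2
B(t, R) = -2
f(S) = 0 (f(S) = 0/S = 0)
-6*f(B(-2, E(0, X(0)))) = -6*0 = 0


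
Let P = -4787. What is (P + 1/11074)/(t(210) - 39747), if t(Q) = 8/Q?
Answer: 19394355/161033362 ≈ 0.12044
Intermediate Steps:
(P + 1/11074)/(t(210) - 39747) = (-4787 + 1/11074)/(8/210 - 39747) = (-4787 + 1/11074)/(8*(1/210) - 39747) = -53011237/(11074*(4/105 - 39747)) = -53011237/(11074*(-4173431/105)) = -53011237/11074*(-105/4173431) = 19394355/161033362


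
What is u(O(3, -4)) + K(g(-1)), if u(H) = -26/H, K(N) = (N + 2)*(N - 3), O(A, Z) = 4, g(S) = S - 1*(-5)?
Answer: -½ ≈ -0.50000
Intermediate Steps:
g(S) = 5 + S (g(S) = S + 5 = 5 + S)
K(N) = (-3 + N)*(2 + N) (K(N) = (2 + N)*(-3 + N) = (-3 + N)*(2 + N))
u(O(3, -4)) + K(g(-1)) = -26/4 + (-6 + (5 - 1)² - (5 - 1)) = -26*¼ + (-6 + 4² - 1*4) = -13/2 + (-6 + 16 - 4) = -13/2 + 6 = -½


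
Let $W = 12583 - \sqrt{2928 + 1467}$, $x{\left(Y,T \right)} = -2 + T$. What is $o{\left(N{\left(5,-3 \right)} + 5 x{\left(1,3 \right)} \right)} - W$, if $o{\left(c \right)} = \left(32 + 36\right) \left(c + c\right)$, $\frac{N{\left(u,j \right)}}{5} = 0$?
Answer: $-11903 + \sqrt{4395} \approx -11837.0$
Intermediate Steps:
$N{\left(u,j \right)} = 0$ ($N{\left(u,j \right)} = 5 \cdot 0 = 0$)
$o{\left(c \right)} = 136 c$ ($o{\left(c \right)} = 68 \cdot 2 c = 136 c$)
$W = 12583 - \sqrt{4395} \approx 12517.0$
$o{\left(N{\left(5,-3 \right)} + 5 x{\left(1,3 \right)} \right)} - W = 136 \left(0 + 5 \left(-2 + 3\right)\right) - \left(12583 - \sqrt{4395}\right) = 136 \left(0 + 5 \cdot 1\right) - \left(12583 - \sqrt{4395}\right) = 136 \left(0 + 5\right) - \left(12583 - \sqrt{4395}\right) = 136 \cdot 5 - \left(12583 - \sqrt{4395}\right) = 680 - \left(12583 - \sqrt{4395}\right) = -11903 + \sqrt{4395}$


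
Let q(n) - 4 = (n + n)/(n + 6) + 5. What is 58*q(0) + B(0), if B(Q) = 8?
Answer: 530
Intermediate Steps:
q(n) = 9 + 2*n/(6 + n) (q(n) = 4 + ((n + n)/(n + 6) + 5) = 4 + ((2*n)/(6 + n) + 5) = 4 + (2*n/(6 + n) + 5) = 4 + (5 + 2*n/(6 + n)) = 9 + 2*n/(6 + n))
58*q(0) + B(0) = 58*((54 + 11*0)/(6 + 0)) + 8 = 58*((54 + 0)/6) + 8 = 58*((1/6)*54) + 8 = 58*9 + 8 = 522 + 8 = 530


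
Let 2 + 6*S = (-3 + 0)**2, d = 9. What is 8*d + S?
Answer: 439/6 ≈ 73.167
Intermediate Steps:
S = 7/6 (S = -1/3 + (-3 + 0)**2/6 = -1/3 + (1/6)*(-3)**2 = -1/3 + (1/6)*9 = -1/3 + 3/2 = 7/6 ≈ 1.1667)
8*d + S = 8*9 + 7/6 = 72 + 7/6 = 439/6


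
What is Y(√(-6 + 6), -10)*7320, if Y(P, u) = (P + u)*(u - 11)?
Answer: 1537200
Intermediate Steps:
Y(P, u) = (-11 + u)*(P + u) (Y(P, u) = (P + u)*(-11 + u) = (-11 + u)*(P + u))
Y(√(-6 + 6), -10)*7320 = ((-10)² - 11*√(-6 + 6) - 11*(-10) + √(-6 + 6)*(-10))*7320 = (100 - 11*√0 + 110 + √0*(-10))*7320 = (100 - 11*0 + 110 + 0*(-10))*7320 = (100 + 0 + 110 + 0)*7320 = 210*7320 = 1537200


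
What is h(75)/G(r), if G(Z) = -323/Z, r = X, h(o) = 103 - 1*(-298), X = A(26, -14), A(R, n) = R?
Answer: -10426/323 ≈ -32.279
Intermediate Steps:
X = 26
h(o) = 401 (h(o) = 103 + 298 = 401)
r = 26
h(75)/G(r) = 401/((-323/26)) = 401/((-323*1/26)) = 401/(-323/26) = 401*(-26/323) = -10426/323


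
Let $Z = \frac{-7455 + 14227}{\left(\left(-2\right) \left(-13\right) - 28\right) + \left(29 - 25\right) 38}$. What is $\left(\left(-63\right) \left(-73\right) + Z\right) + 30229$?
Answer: $\frac{2615486}{75} \approx 34873.0$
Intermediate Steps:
$Z = \frac{3386}{75}$ ($Z = \frac{6772}{\left(26 - 28\right) + 4 \cdot 38} = \frac{6772}{-2 + 152} = \frac{6772}{150} = 6772 \cdot \frac{1}{150} = \frac{3386}{75} \approx 45.147$)
$\left(\left(-63\right) \left(-73\right) + Z\right) + 30229 = \left(\left(-63\right) \left(-73\right) + \frac{3386}{75}\right) + 30229 = \left(4599 + \frac{3386}{75}\right) + 30229 = \frac{348311}{75} + 30229 = \frac{2615486}{75}$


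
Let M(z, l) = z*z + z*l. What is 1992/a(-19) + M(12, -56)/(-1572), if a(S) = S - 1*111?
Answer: -127616/8515 ≈ -14.987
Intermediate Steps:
M(z, l) = z**2 + l*z
a(S) = -111 + S (a(S) = S - 111 = -111 + S)
1992/a(-19) + M(12, -56)/(-1572) = 1992/(-111 - 19) + (12*(-56 + 12))/(-1572) = 1992/(-130) + (12*(-44))*(-1/1572) = 1992*(-1/130) - 528*(-1/1572) = -996/65 + 44/131 = -127616/8515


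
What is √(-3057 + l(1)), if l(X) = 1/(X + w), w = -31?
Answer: I*√2751330/30 ≈ 55.29*I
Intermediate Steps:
l(X) = 1/(-31 + X) (l(X) = 1/(X - 31) = 1/(-31 + X))
√(-3057 + l(1)) = √(-3057 + 1/(-31 + 1)) = √(-3057 + 1/(-30)) = √(-3057 - 1/30) = √(-91711/30) = I*√2751330/30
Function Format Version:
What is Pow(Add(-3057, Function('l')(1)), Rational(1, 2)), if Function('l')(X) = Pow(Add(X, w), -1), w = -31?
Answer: Mul(Rational(1, 30), I, Pow(2751330, Rational(1, 2))) ≈ Mul(55.290, I)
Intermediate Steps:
Function('l')(X) = Pow(Add(-31, X), -1) (Function('l')(X) = Pow(Add(X, -31), -1) = Pow(Add(-31, X), -1))
Pow(Add(-3057, Function('l')(1)), Rational(1, 2)) = Pow(Add(-3057, Pow(Add(-31, 1), -1)), Rational(1, 2)) = Pow(Add(-3057, Pow(-30, -1)), Rational(1, 2)) = Pow(Add(-3057, Rational(-1, 30)), Rational(1, 2)) = Pow(Rational(-91711, 30), Rational(1, 2)) = Mul(Rational(1, 30), I, Pow(2751330, Rational(1, 2)))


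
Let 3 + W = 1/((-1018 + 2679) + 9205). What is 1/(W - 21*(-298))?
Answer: 10866/67966831 ≈ 0.00015987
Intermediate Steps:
W = -32597/10866 (W = -3 + 1/((-1018 + 2679) + 9205) = -3 + 1/(1661 + 9205) = -3 + 1/10866 = -32597/10866 ≈ -2.9999)
1/(W - 21*(-298)) = 1/(-32597/10866 - 21*(-298)) = 1/(-32597/10866 + 6258) = 1/(67966831/10866) = 10866/67966831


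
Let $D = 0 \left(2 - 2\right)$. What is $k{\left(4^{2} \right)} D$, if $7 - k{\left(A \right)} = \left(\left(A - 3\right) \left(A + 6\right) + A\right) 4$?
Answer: $0$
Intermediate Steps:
$k{\left(A \right)} = 7 - 4 A - 4 \left(-3 + A\right) \left(6 + A\right)$ ($k{\left(A \right)} = 7 - \left(\left(A - 3\right) \left(A + 6\right) + A\right) 4 = 7 - \left(\left(-3 + A\right) \left(6 + A\right) + A\right) 4 = 7 - \left(A + \left(-3 + A\right) \left(6 + A\right)\right) 4 = 7 - \left(4 A + 4 \left(-3 + A\right) \left(6 + A\right)\right) = 7 - 4 A - 4 \left(-3 + A\right) \left(6 + A\right)$)
$D = 0$ ($D = 0 \cdot 0 = 0$)
$k{\left(4^{2} \right)} D = \left(79 - 16 \cdot 4^{2} - 4 \left(4^{2}\right)^{2}\right) 0 = \left(79 - 256 - 4 \cdot 16^{2}\right) 0 = \left(79 - 256 - 1024\right) 0 = \left(-1201\right) 0 = 0$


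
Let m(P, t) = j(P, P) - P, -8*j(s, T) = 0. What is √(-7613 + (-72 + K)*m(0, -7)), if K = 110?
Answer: I*√7613 ≈ 87.253*I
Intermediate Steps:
j(s, T) = 0 (j(s, T) = -⅛*0 = 0)
m(P, t) = -P (m(P, t) = 0 - P = -P)
√(-7613 + (-72 + K)*m(0, -7)) = √(-7613 + (-72 + 110)*(-1*0)) = √(-7613 + 38*0) = √(-7613 + 0) = √(-7613) = I*√7613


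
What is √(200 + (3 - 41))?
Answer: 9*√2 ≈ 12.728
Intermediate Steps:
√(200 + (3 - 41)) = √(200 - 38) = √162 = 9*√2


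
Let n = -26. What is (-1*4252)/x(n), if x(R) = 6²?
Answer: -1063/9 ≈ -118.11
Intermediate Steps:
x(R) = 36
(-1*4252)/x(n) = -1*4252/36 = -4252*1/36 = -1063/9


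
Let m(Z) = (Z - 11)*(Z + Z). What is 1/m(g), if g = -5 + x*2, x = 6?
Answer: -1/56 ≈ -0.017857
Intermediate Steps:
g = 7 (g = -5 + 6*2 = -5 + 12 = 7)
m(Z) = 2*Z*(-11 + Z) (m(Z) = (-11 + Z)*(2*Z) = 2*Z*(-11 + Z))
1/m(g) = 1/(2*7*(-11 + 7)) = 1/(2*7*(-4)) = 1/(-56) = -1/56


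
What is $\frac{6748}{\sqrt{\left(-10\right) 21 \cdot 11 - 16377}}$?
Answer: $- \frac{6748 i \sqrt{18687}}{18687} \approx - 49.363 i$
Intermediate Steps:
$\frac{6748}{\sqrt{\left(-10\right) 21 \cdot 11 - 16377}} = \frac{6748}{\sqrt{\left(-210\right) 11 - 16377}} = \frac{6748}{\sqrt{-2310 - 16377}} = \frac{6748}{\sqrt{-18687}} = \frac{6748}{i \sqrt{18687}} = 6748 \left(- \frac{i \sqrt{18687}}{18687}\right) = - \frac{6748 i \sqrt{18687}}{18687}$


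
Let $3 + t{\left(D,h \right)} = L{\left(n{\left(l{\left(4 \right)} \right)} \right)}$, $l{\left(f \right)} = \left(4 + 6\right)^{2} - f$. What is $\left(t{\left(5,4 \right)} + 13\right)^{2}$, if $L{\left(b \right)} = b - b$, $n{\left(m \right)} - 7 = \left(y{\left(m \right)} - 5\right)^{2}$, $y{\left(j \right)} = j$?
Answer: $100$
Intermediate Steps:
$l{\left(f \right)} = 100 - f$ ($l{\left(f \right)} = 10^{2} - f = 100 - f$)
$n{\left(m \right)} = 7 + \left(-5 + m\right)^{2}$ ($n{\left(m \right)} = 7 + \left(m - 5\right)^{2} = 7 + \left(-5 + m\right)^{2}$)
$L{\left(b \right)} = 0$
$t{\left(D,h \right)} = -3$ ($t{\left(D,h \right)} = -3 + 0 = -3$)
$\left(t{\left(5,4 \right)} + 13\right)^{2} = \left(-3 + 13\right)^{2} = 10^{2} = 100$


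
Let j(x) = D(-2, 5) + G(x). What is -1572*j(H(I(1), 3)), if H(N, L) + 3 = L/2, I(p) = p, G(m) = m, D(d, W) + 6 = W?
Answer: 3930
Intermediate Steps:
D(d, W) = -6 + W
H(N, L) = -3 + L/2
j(x) = -1 + x (j(x) = (-6 + 5) + x = -1 + x)
-1572*j(H(I(1), 3)) = -1572*(-1 + (-3 + (1/2)*3)) = -1572*(-1 + (-3 + 3/2)) = -1572*(-1 - 3/2) = -1572*(-5/2) = 3930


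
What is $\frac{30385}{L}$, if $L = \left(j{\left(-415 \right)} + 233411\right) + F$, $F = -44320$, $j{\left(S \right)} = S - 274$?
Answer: $\frac{30385}{188402} \approx 0.16128$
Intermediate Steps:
$j{\left(S \right)} = -274 + S$ ($j{\left(S \right)} = S - 274 = -274 + S$)
$L = 188402$ ($L = \left(\left(-274 - 415\right) + 233411\right) - 44320 = \left(-689 + 233411\right) - 44320 = 232722 - 44320 = 188402$)
$\frac{30385}{L} = \frac{30385}{188402}$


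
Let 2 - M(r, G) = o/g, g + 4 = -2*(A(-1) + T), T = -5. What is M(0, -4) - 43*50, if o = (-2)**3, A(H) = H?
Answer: -2147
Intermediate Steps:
o = -8
g = 8 (g = -4 - 2*(-1 - 5) = -4 - 2*(-6) = -4 + 12 = 8)
M(r, G) = 3 (M(r, G) = 2 - (-8)/8 = 2 - 1*(-1) = 2 + 1 = 3)
M(0, -4) - 43*50 = 3 - 43*50 = 3 - 2150 = -2147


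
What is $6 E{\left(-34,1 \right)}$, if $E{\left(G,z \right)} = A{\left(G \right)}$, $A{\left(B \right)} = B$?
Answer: $-204$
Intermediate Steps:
$E{\left(G,z \right)} = G$
$6 E{\left(-34,1 \right)} = 6 \left(-34\right) = -204$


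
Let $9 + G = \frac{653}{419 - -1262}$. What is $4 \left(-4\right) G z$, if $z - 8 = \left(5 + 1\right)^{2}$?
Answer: $\frac{10191104}{1681} \approx 6062.5$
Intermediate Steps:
$G = - \frac{14476}{1681}$ ($G = -9 + \frac{653}{419 - -1262} = -9 + \frac{653}{419 + 1262} = -9 + \frac{653}{1681} = - \frac{14476}{1681} \approx -8.6115$)
$z = 44$ ($z = 8 + \left(5 + 1\right)^{2} = 8 + 6^{2} = 8 + 36 = 44$)
$4 \left(-4\right) G z = 4 \left(-4\right) \left(\left(- \frac{14476}{1681}\right) 44\right) = \left(-16\right) \left(- \frac{636944}{1681}\right) = \frac{10191104}{1681}$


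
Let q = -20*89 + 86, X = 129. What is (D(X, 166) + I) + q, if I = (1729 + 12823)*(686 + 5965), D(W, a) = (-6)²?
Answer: 96783694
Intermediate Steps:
D(W, a) = 36
I = 96785352 (I = 14552*6651 = 96785352)
q = -1694 (q = -1780 + 86 = -1694)
(D(X, 166) + I) + q = (36 + 96785352) - 1694 = 96785388 - 1694 = 96783694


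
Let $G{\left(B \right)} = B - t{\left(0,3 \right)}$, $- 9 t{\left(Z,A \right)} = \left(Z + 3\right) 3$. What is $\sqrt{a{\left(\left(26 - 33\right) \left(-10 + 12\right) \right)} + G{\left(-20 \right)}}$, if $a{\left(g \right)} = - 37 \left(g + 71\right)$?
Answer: $4 i \sqrt{133} \approx 46.13 i$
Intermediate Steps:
$t{\left(Z,A \right)} = -1 - \frac{Z}{3}$ ($t{\left(Z,A \right)} = - \frac{\left(Z + 3\right) 3}{9} = - \frac{\left(3 + Z\right) 3}{9} = - \frac{9 + 3 Z}{9} = -1 - \frac{Z}{3}$)
$a{\left(g \right)} = -2627 - 37 g$ ($a{\left(g \right)} = - 37 \left(71 + g\right) = -2627 - 37 g$)
$G{\left(B \right)} = 1 + B$ ($G{\left(B \right)} = B - \left(-1 - 0\right) = B - \left(-1 + 0\right) = B - -1 = B + 1 = 1 + B$)
$\sqrt{a{\left(\left(26 - 33\right) \left(-10 + 12\right) \right)} + G{\left(-20 \right)}} = \sqrt{\left(-2627 - 37 \left(26 - 33\right) \left(-10 + 12\right)\right) + \left(1 - 20\right)} = \sqrt{\left(-2627 - 37 \left(\left(-7\right) 2\right)\right) - 19} = \sqrt{\left(-2627 - -518\right) - 19} = \sqrt{\left(-2627 + 518\right) - 19} = \sqrt{-2109 - 19} = \sqrt{-2128} = 4 i \sqrt{133}$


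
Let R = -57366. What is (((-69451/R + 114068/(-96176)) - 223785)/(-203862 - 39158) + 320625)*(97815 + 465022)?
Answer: 30245068888678968343695533/167599727717040 ≈ 1.8046e+11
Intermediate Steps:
(((-69451/R + 114068/(-96176)) - 223785)/(-203862 - 39158) + 320625)*(97815 + 465022) = (((-69451/(-57366) + 114068/(-96176)) - 223785)/(-203862 - 39158) + 320625)*(97815 + 465022) = (((-69451*(-1/57366) + 114068*(-1/96176)) - 223785)/(-243020) + 320625)*562837 = (((69451/57366 - 28517/24044) - 223785)*(-1/243020) + 320625)*562837 = ((16986811/689654052 - 223785)*(-1/243020) + 320625)*562837 = (-154334215040009/689654052*(-1/243020) + 320625)*562837 = (154334215040009/167599727717040 + 320625)*562837 = (53736817033490990009/167599727717040)*562837 = 30245068888678968343695533/167599727717040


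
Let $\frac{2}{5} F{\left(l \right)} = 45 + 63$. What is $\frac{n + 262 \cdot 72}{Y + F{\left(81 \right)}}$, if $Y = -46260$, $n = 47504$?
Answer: $- \frac{33184}{22995} \approx -1.4431$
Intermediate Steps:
$F{\left(l \right)} = 270$ ($F{\left(l \right)} = \frac{5 \left(45 + 63\right)}{2} = \frac{5}{2} \cdot 108 = 270$)
$\frac{n + 262 \cdot 72}{Y + F{\left(81 \right)}} = \frac{47504 + 262 \cdot 72}{-46260 + 270} = \frac{47504 + 18864}{-45990} = 66368 \left(- \frac{1}{45990}\right) = - \frac{33184}{22995}$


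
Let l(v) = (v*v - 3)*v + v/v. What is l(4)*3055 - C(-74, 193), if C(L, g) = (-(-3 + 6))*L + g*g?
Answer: 124444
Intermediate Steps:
l(v) = 1 + v*(-3 + v²) (l(v) = (v² - 3)*v + 1 = (-3 + v²)*v + 1 = v*(-3 + v²) + 1 = 1 + v*(-3 + v²))
C(L, g) = g² - 3*L (C(L, g) = (-1*3)*L + g² = -3*L + g² = g² - 3*L)
l(4)*3055 - C(-74, 193) = (1 + 4³ - 3*4)*3055 - (193² - 3*(-74)) = (1 + 64 - 12)*3055 - (37249 + 222) = 53*3055 - 1*37471 = 161915 - 37471 = 124444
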